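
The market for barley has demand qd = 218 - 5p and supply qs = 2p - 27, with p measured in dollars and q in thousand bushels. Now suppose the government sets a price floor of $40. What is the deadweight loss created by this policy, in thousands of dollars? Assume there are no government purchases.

218.75

Without the control the market clears where 218 - 5p = 2p - 27, i.e. p* = 35 and q* = 43.
Since 40 > 35, the floor is binding.
At p = 40: qd = 218 - 5·40 = 18 and qs = 2·40 - 27 = 53.
Quantity traded falls to 18. At q = 18 the demand price is (218 - 18)/5 = 40 and the supply price is (27 + 18)/2 = 22.5.
Deadweight loss = ½ · (40 - 22.5) · (43 - 18) = ½ · 17.5 · 25 = 218.75.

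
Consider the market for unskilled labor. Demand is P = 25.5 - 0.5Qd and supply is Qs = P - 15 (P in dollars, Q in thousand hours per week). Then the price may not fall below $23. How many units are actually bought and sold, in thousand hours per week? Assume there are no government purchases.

5

Rearranging demand gives Qd = 51 - 2P. Equilibrium: 51 - 2P = P - 15, so 66 = 3P and P* = 22, Q* = 7.
The floor of 23 is above the equilibrium price 22, so it binds.
At P = 23: Qd = 51 - 2·23 = 5 and Qs = 23 - 15 = 8.
The quantity actually transacted is the short side, demand: 5.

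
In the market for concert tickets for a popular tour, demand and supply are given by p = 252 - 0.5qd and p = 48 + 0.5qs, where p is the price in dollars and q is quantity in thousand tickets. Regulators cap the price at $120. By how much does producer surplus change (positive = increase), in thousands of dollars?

-5220

Rearranging demand gives qd = 504 - 2p; rearranging supply gives qs = 2p - 96. Without the control the market clears where 504 - 2p = 2p - 96, i.e. p* = 150 and q* = 204.
The ceiling of 120 is below the equilibrium price 150, so it binds.
At p = 120: qd = 504 - 2·120 = 264 and qs = 2·120 - 96 = 144.
Producer surplus without the control is ½ · (150 - 48) · 204 = 10404.
With the ceiling, producers sell 144 units at 120, so PS = ½ · (120 - 48) · 144 = 5184.
Change in producer surplus = 5184 - 10404 = -5220.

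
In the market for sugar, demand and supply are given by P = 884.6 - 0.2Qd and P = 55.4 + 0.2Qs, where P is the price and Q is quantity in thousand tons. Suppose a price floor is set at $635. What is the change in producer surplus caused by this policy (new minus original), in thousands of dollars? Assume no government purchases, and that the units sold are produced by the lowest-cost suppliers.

137857.5

Rearranging demand gives Qd = 4423 - 5P; rearranging supply gives Qs = 5P - 277. Setting quantity demanded equal to quantity supplied, 4423 - 5P = 5P - 277, gives P* = 470 and Q* = 2073.
The floor of 635 is above the equilibrium price 470, so it binds.
At P = 635: Qd = 4423 - 5·635 = 1248 and Qs = 5·635 - 277 = 2898.
Producer surplus without the control is ½ · (470 - 55.4) · 2073 = 429732.9.
With the floor, 1248 units are sold at 635. The supply price at Q = 1248 is 305, so PS = ½ · [(635 - 55.4) + (635 - 305)] · 1248 = 567590.4.
Change in producer surplus = 567590.4 - 429732.9 = 137857.5.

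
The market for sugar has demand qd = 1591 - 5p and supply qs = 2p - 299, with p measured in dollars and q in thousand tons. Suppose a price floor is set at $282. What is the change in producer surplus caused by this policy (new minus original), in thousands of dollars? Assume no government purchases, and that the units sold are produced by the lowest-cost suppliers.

Setting quantity demanded equal to quantity supplied, 1591 - 5p = 2p - 299, gives p* = 270 and q* = 241.
Since 282 > 270, the floor is binding.
At p = 282: qd = 1591 - 5·282 = 181 and qs = 2·282 - 299 = 265.
Producer surplus without the control is ½ · (270 - 149.5) · 241 = 14520.25.
With the floor, 181 units are sold at 282. The supply price at q = 181 is 240, so PS = ½ · [(282 - 149.5) + (282 - 240)] · 181 = 15792.25.
Change in producer surplus = 15792.25 - 14520.25 = 1272.

1272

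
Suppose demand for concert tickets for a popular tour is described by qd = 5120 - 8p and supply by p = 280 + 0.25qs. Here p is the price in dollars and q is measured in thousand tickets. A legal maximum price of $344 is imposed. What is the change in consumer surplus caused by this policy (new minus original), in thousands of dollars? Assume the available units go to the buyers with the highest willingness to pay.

Rearranging supply gives qs = 4p - 1120. Without the control the market clears where 5120 - 8p = 4p - 1120, i.e. p* = 520 and q* = 960.
The ceiling of 344 is below the equilibrium price 520, so it binds.
At p = 344: qd = 5120 - 8·344 = 2368 and qs = 4·344 - 1120 = 256.
Consumer surplus without the control is ½ · (640 - 520) · 960 = 57600.
With the ceiling, 256 units are sold at 344 (assume they go to the highest-value buyers). The demand price at q = 256 is 608, so CS = ½ · [(640 - 344) + (608 - 344)] · 256 = 71680.
Change in consumer surplus = 71680 - 57600 = 14080.

14080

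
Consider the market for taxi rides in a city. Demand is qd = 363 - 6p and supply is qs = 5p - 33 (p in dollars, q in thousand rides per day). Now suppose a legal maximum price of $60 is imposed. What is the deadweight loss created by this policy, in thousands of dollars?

Setting quantity demanded equal to quantity supplied, 363 - 6p = 5p - 33, gives p* = 36 and q* = 147.
The ceiling of 60 is above the equilibrium price 36, so it is not binding; the market clears at p* = 36, q* = 147.
Since the control does not bind, no trades are prevented and deadweight loss is zero.

0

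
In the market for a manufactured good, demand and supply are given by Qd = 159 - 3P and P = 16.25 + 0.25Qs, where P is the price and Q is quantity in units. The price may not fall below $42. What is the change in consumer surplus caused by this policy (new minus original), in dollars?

Rearranging supply gives Qs = 4P - 65. In a free market, 159 - 3P = 4P - 65 gives the equilibrium P* = 32, Q* = 63.
Because the floor (42) lies above the market-clearing price, it is binding.
At P = 42: Qd = 159 - 3·42 = 33 and Qs = 4·42 - 65 = 103.
Consumer surplus without the control is ½ · (53 - 32) · 63 = 661.5.
With the floor, consumers buy 33 units at 42, so CS = ½ · (53 - 42) · 33 = 181.5.
Change in consumer surplus = 181.5 - 661.5 = -480.

-480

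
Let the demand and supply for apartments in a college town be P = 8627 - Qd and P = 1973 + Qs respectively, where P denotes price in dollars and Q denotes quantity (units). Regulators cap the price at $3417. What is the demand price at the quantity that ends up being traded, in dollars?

7183

Rearranging demand gives Qd = 8627 - P; rearranging supply gives Qs = P - 1973. Without the control the market clears where 8627 - P = P - 1973, i.e. P* = 5300 and Q* = 3327.
Because the ceiling (3417) lies below the market-clearing price, it is binding.
At P = 3417: Qd = 8627 - 3417 = 5210 and Qs = 3417 - 1973 = 1444.
Only 1444 units reach the market. On the demand curve, the marginal buyer's willingness to pay at Q = 1444 is (8627 - 1444) = 7183.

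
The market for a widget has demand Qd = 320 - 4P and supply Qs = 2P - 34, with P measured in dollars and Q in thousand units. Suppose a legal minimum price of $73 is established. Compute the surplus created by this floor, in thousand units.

84

Without the control the market clears where 320 - 4P = 2P - 34, i.e. P* = 59 and Q* = 84.
The floor of 73 is above the equilibrium price 59, so it binds.
At P = 73: Qd = 320 - 4·73 = 28 and Qs = 2·73 - 34 = 112.
Surplus = Qs - Qd = 112 - 28 = 84.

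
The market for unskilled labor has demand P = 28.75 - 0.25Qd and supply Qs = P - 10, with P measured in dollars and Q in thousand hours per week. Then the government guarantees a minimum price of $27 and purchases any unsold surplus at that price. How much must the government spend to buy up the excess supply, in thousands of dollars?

Rearranging demand gives Qd = 115 - 4P. In a free market, 115 - 4P = P - 10 gives the equilibrium P* = 25, Q* = 15.
The floor of 27 is above the equilibrium price 25, so it binds.
At P = 27: Qd = 115 - 4·27 = 7 and Qs = 27 - 10 = 17.
Surplus = Qs - Qd = 10.
Government expenditure = surplus × support price = 10 × 27 = 270.

270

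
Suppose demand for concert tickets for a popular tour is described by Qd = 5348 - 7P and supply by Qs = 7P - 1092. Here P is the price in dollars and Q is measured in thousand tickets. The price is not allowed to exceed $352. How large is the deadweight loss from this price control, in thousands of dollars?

81648

Without the control the market clears where 5348 - 7P = 7P - 1092, i.e. P* = 460 and Q* = 2128.
Because the ceiling (352) lies below the market-clearing price, it is binding.
At P = 352: Qd = 5348 - 7·352 = 2884 and Qs = 7·352 - 1092 = 1372.
Quantity traded falls to 1372. At Q = 1372 the demand price is (5348 - 1372)/7 = 568 and the supply price is (1092 + 1372)/7 = 352.
Deadweight loss = ½ · (568 - 352) · (2128 - 1372) = ½ · 216 · 756 = 81648.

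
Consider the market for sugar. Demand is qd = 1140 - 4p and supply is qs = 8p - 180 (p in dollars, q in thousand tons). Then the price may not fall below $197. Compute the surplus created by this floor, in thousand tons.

1044

In a free market, 1140 - 4p = 8p - 180 gives the equilibrium p* = 110, q* = 700.
Since 197 > 110, the floor is binding.
At p = 197: qd = 1140 - 4·197 = 352 and qs = 8·197 - 180 = 1396.
Surplus = qs - qd = 1396 - 352 = 1044.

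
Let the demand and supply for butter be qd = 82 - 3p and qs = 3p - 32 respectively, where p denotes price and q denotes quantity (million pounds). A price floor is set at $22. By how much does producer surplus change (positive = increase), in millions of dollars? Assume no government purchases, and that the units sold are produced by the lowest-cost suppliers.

34.5

Setting quantity demanded equal to quantity supplied, 82 - 3p = 3p - 32, gives p* = 19 and q* = 25.
Since 22 > 19, the floor is binding.
At p = 22: qd = 82 - 3·22 = 16 and qs = 3·22 - 32 = 34.
Producer surplus without the control is ½ · (19 - 32/3) · 25 = 625/6.
With the floor, 16 units are sold at 22. The supply price at q = 16 is 16, so PS = ½ · [(22 - 32/3) + (22 - 16)] · 16 = 416/3.
Change in producer surplus = 416/3 - 625/6 = 34.5.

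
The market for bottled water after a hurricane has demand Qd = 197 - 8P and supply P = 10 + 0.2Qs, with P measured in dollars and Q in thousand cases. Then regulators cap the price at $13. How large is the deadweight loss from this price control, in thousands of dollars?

Rearranging supply gives Qs = 5P - 50. Without the control the market clears where 197 - 8P = 5P - 50, i.e. P* = 19 and Q* = 45.
Because the ceiling (13) lies below the market-clearing price, it is binding.
At P = 13: Qd = 197 - 8·13 = 93 and Qs = 5·13 - 50 = 15.
Quantity traded falls to 15. At Q = 15 the demand price is (197 - 15)/8 = 22.75 and the supply price is (50 + 15)/5 = 13.
Deadweight loss = ½ · (22.75 - 13) · (45 - 15) = ½ · 9.75 · 30 = 146.25.

146.25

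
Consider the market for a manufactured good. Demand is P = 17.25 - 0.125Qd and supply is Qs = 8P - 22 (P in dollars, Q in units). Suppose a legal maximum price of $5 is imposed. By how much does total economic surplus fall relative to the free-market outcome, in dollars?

200

Rearranging demand gives Qd = 138 - 8P. Setting quantity demanded equal to quantity supplied, 138 - 8P = 8P - 22, gives P* = 10 and Q* = 58.
The ceiling of 5 is below the equilibrium price 10, so it binds.
At P = 5: Qd = 138 - 8·5 = 98 and Qs = 8·5 - 22 = 18.
Quantity traded falls to 18. At Q = 18 the demand price is (138 - 18)/8 = 15 and the supply price is (22 + 18)/8 = 5.
Deadweight loss = ½ · (15 - 5) · (58 - 18) = ½ · 10 · 40 = 200.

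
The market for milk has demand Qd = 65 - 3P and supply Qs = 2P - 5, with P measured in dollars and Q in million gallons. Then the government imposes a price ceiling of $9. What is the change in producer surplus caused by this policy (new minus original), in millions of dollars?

-90

In a free market, 65 - 3P = 2P - 5 gives the equilibrium P* = 14, Q* = 23.
Because the ceiling (9) lies below the market-clearing price, it is binding.
At P = 9: Qd = 65 - 3·9 = 38 and Qs = 2·9 - 5 = 13.
Producer surplus without the control is ½ · (14 - 2.5) · 23 = 132.25.
With the ceiling, producers sell 13 units at 9, so PS = ½ · (9 - 2.5) · 13 = 42.25.
Change in producer surplus = 42.25 - 132.25 = -90.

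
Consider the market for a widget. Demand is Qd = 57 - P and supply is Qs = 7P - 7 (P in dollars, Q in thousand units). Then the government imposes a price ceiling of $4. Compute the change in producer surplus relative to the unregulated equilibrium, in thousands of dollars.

Equilibrium: 57 - P = 7P - 7, so 64 = 8P and P* = 8, Q* = 49.
The ceiling of 4 is below the equilibrium price 8, so it binds.
At P = 4: Qd = 57 - 4 = 53 and Qs = 7·4 - 7 = 21.
Producer surplus without the control is ½ · (8 - 1) · 49 = 171.5.
With the ceiling, producers sell 21 units at 4, so PS = ½ · (4 - 1) · 21 = 31.5.
Change in producer surplus = 31.5 - 171.5 = -140.

-140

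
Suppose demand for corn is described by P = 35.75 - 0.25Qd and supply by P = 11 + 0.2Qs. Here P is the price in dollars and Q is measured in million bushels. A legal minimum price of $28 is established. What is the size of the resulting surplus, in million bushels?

Rearranging demand gives Qd = 143 - 4P; rearranging supply gives Qs = 5P - 55. Without the control the market clears where 143 - 4P = 5P - 55, i.e. P* = 22 and Q* = 55.
The floor of 28 is above the equilibrium price 22, so it binds.
At P = 28: Qd = 143 - 4·28 = 31 and Qs = 5·28 - 55 = 85.
Surplus = Qs - Qd = 85 - 31 = 54.

54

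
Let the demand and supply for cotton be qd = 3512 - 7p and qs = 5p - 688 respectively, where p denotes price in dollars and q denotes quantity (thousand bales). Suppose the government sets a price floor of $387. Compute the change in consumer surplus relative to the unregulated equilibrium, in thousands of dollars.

-34502.5

Without the control the market clears where 3512 - 7p = 5p - 688, i.e. p* = 350 and q* = 1062.
Since 387 > 350, the floor is binding.
At p = 387: qd = 3512 - 7·387 = 803 and qs = 5·387 - 688 = 1247.
Consumer surplus without the control is ½ · (3512/7 - 350) · 1062 = 563922/7.
With the floor, consumers buy 803 units at 387, so CS = ½ · (3512/7 - 387) · 803 = 644809/14.
Change in consumer surplus = 644809/14 - 563922/7 = -34502.5.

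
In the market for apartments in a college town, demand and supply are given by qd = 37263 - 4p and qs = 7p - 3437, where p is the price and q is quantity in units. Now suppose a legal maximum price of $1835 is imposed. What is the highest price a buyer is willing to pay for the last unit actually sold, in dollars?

Without the control the market clears where 37263 - 4p = 7p - 3437, i.e. p* = 3700 and q* = 22463.
Because the ceiling (1835) lies below the market-clearing price, it is binding.
At p = 1835: qd = 37263 - 4·1835 = 29923 and qs = 7·1835 - 3437 = 9408.
Only 9408 units reach the market. On the demand curve, the marginal buyer's willingness to pay at q = 9408 is (37263 - 9408)/4 = 6963.75.

6963.75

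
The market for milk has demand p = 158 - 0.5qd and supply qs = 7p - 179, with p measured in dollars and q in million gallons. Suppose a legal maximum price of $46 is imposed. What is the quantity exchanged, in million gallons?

143

Rearranging demand gives qd = 316 - 2p. Setting quantity demanded equal to quantity supplied, 316 - 2p = 7p - 179, gives p* = 55 and q* = 206.
Because the ceiling (46) lies below the market-clearing price, it is binding.
At p = 46: qd = 316 - 2·46 = 224 and qs = 7·46 - 179 = 143.
The quantity actually transacted is the short side, supply: 143.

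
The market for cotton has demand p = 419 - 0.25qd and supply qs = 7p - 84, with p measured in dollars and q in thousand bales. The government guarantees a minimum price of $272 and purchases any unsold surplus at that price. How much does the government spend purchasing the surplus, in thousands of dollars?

335104

Rearranging demand gives qd = 1676 - 4p. Setting quantity demanded equal to quantity supplied, 1676 - 4p = 7p - 84, gives p* = 160 and q* = 1036.
Since 272 > 160, the floor is binding.
At p = 272: qd = 1676 - 4·272 = 588 and qs = 7·272 - 84 = 1820.
Surplus = qs - qd = 1232.
Government expenditure = surplus × support price = 1232 × 272 = 335104.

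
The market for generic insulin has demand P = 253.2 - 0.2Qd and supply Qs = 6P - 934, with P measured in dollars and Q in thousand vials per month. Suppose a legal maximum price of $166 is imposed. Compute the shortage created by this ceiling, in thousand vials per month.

Rearranging demand gives Qd = 1266 - 5P. Setting quantity demanded equal to quantity supplied, 1266 - 5P = 6P - 934, gives P* = 200 and Q* = 266.
Because the ceiling (166) lies below the market-clearing price, it is binding.
At P = 166: Qd = 1266 - 5·166 = 436 and Qs = 6·166 - 934 = 62.
Shortage = Qd - Qs = 436 - 62 = 374.

374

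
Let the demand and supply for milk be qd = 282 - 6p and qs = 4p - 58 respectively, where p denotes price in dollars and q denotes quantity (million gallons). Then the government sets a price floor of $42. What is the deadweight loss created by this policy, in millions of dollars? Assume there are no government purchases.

In a free market, 282 - 6p = 4p - 58 gives the equilibrium p* = 34, q* = 78.
Because the floor (42) lies above the market-clearing price, it is binding.
At p = 42: qd = 282 - 6·42 = 30 and qs = 4·42 - 58 = 110.
Quantity traded falls to 30. At q = 30 the demand price is (282 - 30)/6 = 42 and the supply price is (58 + 30)/4 = 22.
Deadweight loss = ½ · (42 - 22) · (78 - 30) = ½ · 20 · 48 = 480.

480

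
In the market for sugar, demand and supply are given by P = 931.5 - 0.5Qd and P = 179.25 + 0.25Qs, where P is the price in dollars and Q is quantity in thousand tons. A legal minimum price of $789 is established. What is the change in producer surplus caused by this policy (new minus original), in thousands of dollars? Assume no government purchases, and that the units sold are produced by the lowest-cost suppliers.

37874.5

Rearranging demand gives Qd = 1863 - 2P; rearranging supply gives Qs = 4P - 717. Equilibrium: 1863 - 2P = 4P - 717, so 2580 = 6P and P* = 430, Q* = 1003.
The floor of 789 is above the equilibrium price 430, so it binds.
At P = 789: Qd = 1863 - 2·789 = 285 and Qs = 4·789 - 717 = 2439.
Producer surplus without the control is ½ · (430 - 179.25) · 1003 = 125751.125.
With the floor, 285 units are sold at 789. The supply price at Q = 285 is 250.5, so PS = ½ · [(789 - 179.25) + (789 - 250.5)] · 285 = 163625.625.
Change in producer surplus = 163625.625 - 125751.125 = 37874.5.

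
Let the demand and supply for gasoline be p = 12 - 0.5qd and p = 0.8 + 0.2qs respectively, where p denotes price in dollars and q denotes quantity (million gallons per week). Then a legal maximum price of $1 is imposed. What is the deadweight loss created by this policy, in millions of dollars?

Rearranging demand gives qd = 24 - 2p; rearranging supply gives qs = 5p - 4. In a free market, 24 - 2p = 5p - 4 gives the equilibrium p* = 4, q* = 16.
The ceiling of 1 is below the equilibrium price 4, so it binds.
At p = 1: qd = 24 - 2·1 = 22 and qs = 5·1 - 4 = 1.
Quantity traded falls to 1. At q = 1 the demand price is (24 - 1)/2 = 11.5 and the supply price is (4 + 1)/5 = 1.
Deadweight loss = ½ · (11.5 - 1) · (16 - 1) = ½ · 10.5 · 15 = 78.75.

78.75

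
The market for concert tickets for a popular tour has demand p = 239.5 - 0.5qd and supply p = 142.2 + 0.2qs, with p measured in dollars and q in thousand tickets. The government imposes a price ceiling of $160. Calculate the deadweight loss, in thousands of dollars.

Rearranging demand gives qd = 479 - 2p; rearranging supply gives qs = 5p - 711. Equilibrium: 479 - 2p = 5p - 711, so 1190 = 7p and p* = 170, q* = 139.
The ceiling of 160 is below the equilibrium price 170, so it binds.
At p = 160: qd = 479 - 2·160 = 159 and qs = 5·160 - 711 = 89.
Quantity traded falls to 89. At q = 89 the demand price is (479 - 89)/2 = 195 and the supply price is (711 + 89)/5 = 160.
Deadweight loss = ½ · (195 - 160) · (139 - 89) = ½ · 35 · 50 = 875.

875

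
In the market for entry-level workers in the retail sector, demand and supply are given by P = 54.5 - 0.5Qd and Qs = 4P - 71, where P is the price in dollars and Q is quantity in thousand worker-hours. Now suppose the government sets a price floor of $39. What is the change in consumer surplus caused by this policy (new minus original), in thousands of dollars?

-360

Rearranging demand gives Qd = 109 - 2P. Without the control the market clears where 109 - 2P = 4P - 71, i.e. P* = 30 and Q* = 49.
Since 39 > 30, the floor is binding.
At P = 39: Qd = 109 - 2·39 = 31 and Qs = 4·39 - 71 = 85.
Consumer surplus without the control is ½ · (54.5 - 30) · 49 = 600.25.
With the floor, consumers buy 31 units at 39, so CS = ½ · (54.5 - 39) · 31 = 240.25.
Change in consumer surplus = 240.25 - 600.25 = -360.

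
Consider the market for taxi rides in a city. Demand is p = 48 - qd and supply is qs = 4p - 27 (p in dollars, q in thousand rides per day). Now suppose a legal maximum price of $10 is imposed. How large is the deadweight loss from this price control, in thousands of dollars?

250

Rearranging demand gives qd = 48 - p. Setting quantity demanded equal to quantity supplied, 48 - p = 4p - 27, gives p* = 15 and q* = 33.
The ceiling of 10 is below the equilibrium price 15, so it binds.
At p = 10: qd = 48 - 10 = 38 and qs = 4·10 - 27 = 13.
Quantity traded falls to 13. At q = 13 the demand price is 48 - 13 = 35 and the supply price is (27 + 13)/4 = 10.
Deadweight loss = ½ · (35 - 10) · (33 - 13) = ½ · 25 · 20 = 250.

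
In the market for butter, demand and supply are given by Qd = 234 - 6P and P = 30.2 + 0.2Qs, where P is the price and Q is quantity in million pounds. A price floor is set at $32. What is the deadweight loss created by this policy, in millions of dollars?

Rearranging supply gives Qs = 5P - 151. Equilibrium: 234 - 6P = 5P - 151, so 385 = 11P and P* = 35, Q* = 24.
The floor of 32 is below the equilibrium price 35, so it is not binding; the market clears at P* = 35, Q* = 24.
Since the control does not bind, no trades are prevented and deadweight loss is zero.

0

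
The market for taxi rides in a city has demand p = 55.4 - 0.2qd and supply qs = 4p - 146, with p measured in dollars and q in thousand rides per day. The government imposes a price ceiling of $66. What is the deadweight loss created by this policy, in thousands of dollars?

0

Rearranging demand gives qd = 277 - 5p. In a free market, 277 - 5p = 4p - 146 gives the equilibrium p* = 47, q* = 42.
Since 66 is above p* = 47, the ceiling does not bind and the free-market outcome prevails.
Since the control does not bind, no trades are prevented and deadweight loss is zero.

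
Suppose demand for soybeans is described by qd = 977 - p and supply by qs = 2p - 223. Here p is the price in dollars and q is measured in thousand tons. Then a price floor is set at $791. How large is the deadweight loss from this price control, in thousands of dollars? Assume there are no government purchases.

Setting quantity demanded equal to quantity supplied, 977 - p = 2p - 223, gives p* = 400 and q* = 577.
Because the floor (791) lies above the market-clearing price, it is binding.
At p = 791: qd = 977 - 791 = 186 and qs = 2·791 - 223 = 1359.
Quantity traded falls to 186. At q = 186 the demand price is 977 - 186 = 791 and the supply price is (223 + 186)/2 = 204.5.
Deadweight loss = ½ · (791 - 204.5) · (577 - 186) = ½ · 586.5 · 391 = 114660.75.

114660.75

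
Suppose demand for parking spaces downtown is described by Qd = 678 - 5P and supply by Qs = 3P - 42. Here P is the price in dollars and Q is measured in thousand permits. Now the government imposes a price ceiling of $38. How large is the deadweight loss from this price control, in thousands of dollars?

6489.6

Without the control the market clears where 678 - 5P = 3P - 42, i.e. P* = 90 and Q* = 228.
Since 38 < 90, the ceiling is binding.
At P = 38: Qd = 678 - 5·38 = 488 and Qs = 3·38 - 42 = 72.
Quantity traded falls to 72. At Q = 72 the demand price is (678 - 72)/5 = 121.2 and the supply price is (42 + 72)/3 = 38.
Deadweight loss = ½ · (121.2 - 38) · (228 - 72) = ½ · 83.2 · 156 = 6489.6.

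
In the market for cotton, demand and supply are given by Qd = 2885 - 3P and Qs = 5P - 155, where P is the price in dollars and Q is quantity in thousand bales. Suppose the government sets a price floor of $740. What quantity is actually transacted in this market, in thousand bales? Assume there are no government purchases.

Setting quantity demanded equal to quantity supplied, 2885 - 3P = 5P - 155, gives P* = 380 and Q* = 1745.
Because the floor (740) lies above the market-clearing price, it is binding.
At P = 740: Qd = 2885 - 3·740 = 665 and Qs = 5·740 - 155 = 3545.
The quantity actually transacted is the short side, demand: 665.

665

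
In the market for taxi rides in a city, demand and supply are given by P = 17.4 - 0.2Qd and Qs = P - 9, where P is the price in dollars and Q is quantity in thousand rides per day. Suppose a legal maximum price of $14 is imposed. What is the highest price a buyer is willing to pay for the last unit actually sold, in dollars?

Rearranging demand gives Qd = 87 - 5P. Setting quantity demanded equal to quantity supplied, 87 - 5P = P - 9, gives P* = 16 and Q* = 7.
The ceiling of 14 is below the equilibrium price 16, so it binds.
At P = 14: Qd = 87 - 5·14 = 17 and Qs = 14 - 9 = 5.
Only 5 units reach the market. On the demand curve, the marginal buyer's willingness to pay at Q = 5 is (87 - 5)/5 = 16.4.

16.4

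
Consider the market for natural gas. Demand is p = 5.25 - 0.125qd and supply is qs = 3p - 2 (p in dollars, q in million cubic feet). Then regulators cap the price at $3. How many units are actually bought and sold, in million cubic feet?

Rearranging demand gives qd = 42 - 8p. Equilibrium: 42 - 8p = 3p - 2, so 44 = 11p and p* = 4, q* = 10.
Because the ceiling (3) lies below the market-clearing price, it is binding.
At p = 3: qd = 42 - 8·3 = 18 and qs = 3·3 - 2 = 7.
The quantity actually transacted is the short side, supply: 7.

7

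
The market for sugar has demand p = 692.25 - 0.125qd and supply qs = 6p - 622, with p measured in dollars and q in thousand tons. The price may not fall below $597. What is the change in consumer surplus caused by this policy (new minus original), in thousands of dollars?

Rearranging demand gives qd = 5538 - 8p. Setting quantity demanded equal to quantity supplied, 5538 - 8p = 6p - 622, gives p* = 440 and q* = 2018.
The floor of 597 is above the equilibrium price 440, so it binds.
At p = 597: qd = 5538 - 8·597 = 762 and qs = 6·597 - 622 = 2960.
Consumer surplus without the control is ½ · (692.25 - 440) · 2018 = 254520.25.
With the floor, consumers buy 762 units at 597, so CS = ½ · (692.25 - 597) · 762 = 36290.25.
Change in consumer surplus = 36290.25 - 254520.25 = -218230.

-218230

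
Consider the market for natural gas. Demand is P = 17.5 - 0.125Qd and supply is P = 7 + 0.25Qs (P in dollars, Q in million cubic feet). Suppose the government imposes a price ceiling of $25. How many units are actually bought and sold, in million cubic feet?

28

Rearranging demand gives Qd = 140 - 8P; rearranging supply gives Qs = 4P - 28. Without the control the market clears where 140 - 8P = 4P - 28, i.e. P* = 14 and Q* = 28.
Since 25 is above P* = 14, the ceiling does not bind and the free-market outcome prevails.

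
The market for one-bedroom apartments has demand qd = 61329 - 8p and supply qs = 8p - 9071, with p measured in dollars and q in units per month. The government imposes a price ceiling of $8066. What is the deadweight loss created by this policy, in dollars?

Without the control the market clears where 61329 - 8p = 8p - 9071, i.e. p* = 4400 and q* = 26129.
Since 8066 is above p* = 4400, the ceiling does not bind and the free-market outcome prevails.
Since the control does not bind, no trades are prevented and deadweight loss is zero.

0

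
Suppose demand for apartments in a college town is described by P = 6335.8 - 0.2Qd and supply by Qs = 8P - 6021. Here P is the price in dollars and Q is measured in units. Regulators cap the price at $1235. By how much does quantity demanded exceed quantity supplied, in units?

Rearranging demand gives Qd = 31679 - 5P. In a free market, 31679 - 5P = 8P - 6021 gives the equilibrium P* = 2900, Q* = 17179.
The ceiling of 1235 is below the equilibrium price 2900, so it binds.
At P = 1235: Qd = 31679 - 5·1235 = 25504 and Qs = 8·1235 - 6021 = 3859.
Shortage = Qd - Qs = 25504 - 3859 = 21645.

21645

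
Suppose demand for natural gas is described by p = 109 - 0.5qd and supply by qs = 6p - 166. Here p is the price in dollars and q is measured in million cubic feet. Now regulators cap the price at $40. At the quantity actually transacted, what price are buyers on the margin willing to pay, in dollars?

72

Rearranging demand gives qd = 218 - 2p. In a free market, 218 - 2p = 6p - 166 gives the equilibrium p* = 48, q* = 122.
Because the ceiling (40) lies below the market-clearing price, it is binding.
At p = 40: qd = 218 - 2·40 = 138 and qs = 6·40 - 166 = 74.
Only 74 units reach the market. On the demand curve, the marginal buyer's willingness to pay at q = 74 is (218 - 74)/2 = 72.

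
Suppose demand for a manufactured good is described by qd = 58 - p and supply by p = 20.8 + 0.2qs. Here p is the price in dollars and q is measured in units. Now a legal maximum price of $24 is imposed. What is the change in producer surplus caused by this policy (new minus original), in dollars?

-70.5

Rearranging supply gives qs = 5p - 104. Equilibrium: 58 - p = 5p - 104, so 162 = 6p and p* = 27, q* = 31.
The ceiling of 24 is below the equilibrium price 27, so it binds.
At p = 24: qd = 58 - 24 = 34 and qs = 5·24 - 104 = 16.
Producer surplus without the control is ½ · (27 - 20.8) · 31 = 96.1.
With the ceiling, producers sell 16 units at 24, so PS = ½ · (24 - 20.8) · 16 = 25.6.
Change in producer surplus = 25.6 - 96.1 = -70.5.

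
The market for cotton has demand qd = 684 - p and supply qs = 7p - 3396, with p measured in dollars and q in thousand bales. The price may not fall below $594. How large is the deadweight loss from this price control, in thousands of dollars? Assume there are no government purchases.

4032

In a free market, 684 - p = 7p - 3396 gives the equilibrium p* = 510, q* = 174.
Since 594 > 510, the floor is binding.
At p = 594: qd = 684 - 594 = 90 and qs = 7·594 - 3396 = 762.
Quantity traded falls to 90. At q = 90 the demand price is 684 - 90 = 594 and the supply price is (3396 + 90)/7 = 498.
Deadweight loss = ½ · (594 - 498) · (174 - 90) = ½ · 96 · 84 = 4032.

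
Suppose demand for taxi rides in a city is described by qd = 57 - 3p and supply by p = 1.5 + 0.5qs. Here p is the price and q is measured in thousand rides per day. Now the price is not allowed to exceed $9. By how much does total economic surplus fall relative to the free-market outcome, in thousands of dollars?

15

Rearranging supply gives qs = 2p - 3. Setting quantity demanded equal to quantity supplied, 57 - 3p = 2p - 3, gives p* = 12 and q* = 21.
The ceiling of 9 is below the equilibrium price 12, so it binds.
At p = 9: qd = 57 - 3·9 = 30 and qs = 2·9 - 3 = 15.
Quantity traded falls to 15. At q = 15 the demand price is (57 - 15)/3 = 14 and the supply price is (3 + 15)/2 = 9.
Deadweight loss = ½ · (14 - 9) · (21 - 15) = ½ · 5 · 6 = 15.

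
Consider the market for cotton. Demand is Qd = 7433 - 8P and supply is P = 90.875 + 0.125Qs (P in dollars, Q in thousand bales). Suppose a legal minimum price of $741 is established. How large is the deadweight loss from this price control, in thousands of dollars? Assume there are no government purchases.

426888

Rearranging supply gives Qs = 8P - 727. Without the control the market clears where 7433 - 8P = 8P - 727, i.e. P* = 510 and Q* = 3353.
Since 741 > 510, the floor is binding.
At P = 741: Qd = 7433 - 8·741 = 1505 and Qs = 8·741 - 727 = 5201.
Quantity traded falls to 1505. At Q = 1505 the demand price is (7433 - 1505)/8 = 741 and the supply price is (727 + 1505)/8 = 279.
Deadweight loss = ½ · (741 - 279) · (3353 - 1505) = ½ · 462 · 1848 = 426888.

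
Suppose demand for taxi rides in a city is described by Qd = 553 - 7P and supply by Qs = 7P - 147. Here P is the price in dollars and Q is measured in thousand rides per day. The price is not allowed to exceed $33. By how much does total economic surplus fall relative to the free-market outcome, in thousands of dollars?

Equilibrium: 553 - 7P = 7P - 147, so 700 = 14P and P* = 50, Q* = 203.
Because the ceiling (33) lies below the market-clearing price, it is binding.
At P = 33: Qd = 553 - 7·33 = 322 and Qs = 7·33 - 147 = 84.
Quantity traded falls to 84. At Q = 84 the demand price is (553 - 84)/7 = 67 and the supply price is (147 + 84)/7 = 33.
Deadweight loss = ½ · (67 - 33) · (203 - 84) = ½ · 34 · 119 = 2023.

2023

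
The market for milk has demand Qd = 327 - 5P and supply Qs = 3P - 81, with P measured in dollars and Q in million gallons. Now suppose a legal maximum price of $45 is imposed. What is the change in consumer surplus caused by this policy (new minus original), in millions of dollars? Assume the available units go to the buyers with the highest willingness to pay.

Equilibrium: 327 - 5P = 3P - 81, so 408 = 8P and P* = 51, Q* = 72.
Since 45 < 51, the ceiling is binding.
At P = 45: Qd = 327 - 5·45 = 102 and Qs = 3·45 - 81 = 54.
Consumer surplus without the control is ½ · (65.4 - 51) · 72 = 518.4.
With the ceiling, 54 units are sold at 45 (assume they go to the highest-value buyers). The demand price at Q = 54 is 54.6, so CS = ½ · [(65.4 - 45) + (54.6 - 45)] · 54 = 810.
Change in consumer surplus = 810 - 518.4 = 291.6.

291.6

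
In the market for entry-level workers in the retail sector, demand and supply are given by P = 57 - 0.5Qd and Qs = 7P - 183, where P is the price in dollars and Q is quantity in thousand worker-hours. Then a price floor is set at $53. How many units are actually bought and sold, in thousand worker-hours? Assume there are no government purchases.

8

Rearranging demand gives Qd = 114 - 2P. Equilibrium: 114 - 2P = 7P - 183, so 297 = 9P and P* = 33, Q* = 48.
Since 53 > 33, the floor is binding.
At P = 53: Qd = 114 - 2·53 = 8 and Qs = 7·53 - 183 = 188.
The quantity actually transacted is the short side, demand: 8.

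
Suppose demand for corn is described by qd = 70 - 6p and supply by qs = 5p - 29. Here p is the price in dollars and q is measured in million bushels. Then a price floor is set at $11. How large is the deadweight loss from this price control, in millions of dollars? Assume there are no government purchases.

In a free market, 70 - 6p = 5p - 29 gives the equilibrium p* = 9, q* = 16.
The floor of 11 is above the equilibrium price 9, so it binds.
At p = 11: qd = 70 - 6·11 = 4 and qs = 5·11 - 29 = 26.
Quantity traded falls to 4. At q = 4 the demand price is (70 - 4)/6 = 11 and the supply price is (29 + 4)/5 = 6.6.
Deadweight loss = ½ · (11 - 6.6) · (16 - 4) = ½ · 4.4 · 12 = 26.4.

26.4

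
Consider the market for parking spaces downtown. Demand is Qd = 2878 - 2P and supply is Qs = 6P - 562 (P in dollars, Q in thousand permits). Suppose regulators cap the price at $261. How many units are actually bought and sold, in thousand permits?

1004

Equilibrium: 2878 - 2P = 6P - 562, so 3440 = 8P and P* = 430, Q* = 2018.
Since 261 < 430, the ceiling is binding.
At P = 261: Qd = 2878 - 2·261 = 2356 and Qs = 6·261 - 562 = 1004.
The quantity actually transacted is the short side, supply: 1004.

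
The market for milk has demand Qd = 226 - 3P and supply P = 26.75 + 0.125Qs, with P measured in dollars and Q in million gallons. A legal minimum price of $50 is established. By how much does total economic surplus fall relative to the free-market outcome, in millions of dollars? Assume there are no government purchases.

Rearranging supply gives Qs = 8P - 214. Setting quantity demanded equal to quantity supplied, 226 - 3P = 8P - 214, gives P* = 40 and Q* = 106.
The floor of 50 is above the equilibrium price 40, so it binds.
At P = 50: Qd = 226 - 3·50 = 76 and Qs = 8·50 - 214 = 186.
Quantity traded falls to 76. At Q = 76 the demand price is (226 - 76)/3 = 50 and the supply price is (214 + 76)/8 = 36.25.
Deadweight loss = ½ · (50 - 36.25) · (106 - 76) = ½ · 13.75 · 30 = 206.25.

206.25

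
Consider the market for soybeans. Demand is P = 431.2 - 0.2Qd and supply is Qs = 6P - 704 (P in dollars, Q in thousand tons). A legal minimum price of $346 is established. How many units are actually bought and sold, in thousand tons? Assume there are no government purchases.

426

Rearranging demand gives Qd = 2156 - 5P. Setting quantity demanded equal to quantity supplied, 2156 - 5P = 6P - 704, gives P* = 260 and Q* = 856.
Because the floor (346) lies above the market-clearing price, it is binding.
At P = 346: Qd = 2156 - 5·346 = 426 and Qs = 6·346 - 704 = 1372.
The quantity actually transacted is the short side, demand: 426.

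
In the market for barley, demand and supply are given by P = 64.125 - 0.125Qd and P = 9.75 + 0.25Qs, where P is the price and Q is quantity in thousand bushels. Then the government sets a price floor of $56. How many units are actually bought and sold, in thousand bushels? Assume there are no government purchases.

Rearranging demand gives Qd = 513 - 8P; rearranging supply gives Qs = 4P - 39. Setting quantity demanded equal to quantity supplied, 513 - 8P = 4P - 39, gives P* = 46 and Q* = 145.
Since 56 > 46, the floor is binding.
At P = 56: Qd = 513 - 8·56 = 65 and Qs = 4·56 - 39 = 185.
The quantity actually transacted is the short side, demand: 65.

65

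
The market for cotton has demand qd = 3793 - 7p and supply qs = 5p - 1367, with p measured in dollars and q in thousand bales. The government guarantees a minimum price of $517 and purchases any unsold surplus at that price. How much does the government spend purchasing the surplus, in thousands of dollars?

Equilibrium: 3793 - 7p = 5p - 1367, so 5160 = 12p and p* = 430, q* = 783.
Because the floor (517) lies above the market-clearing price, it is binding.
At p = 517: qd = 3793 - 7·517 = 174 and qs = 5·517 - 1367 = 1218.
Surplus = qs - qd = 1044.
Government expenditure = surplus × support price = 1044 × 517 = 539748.

539748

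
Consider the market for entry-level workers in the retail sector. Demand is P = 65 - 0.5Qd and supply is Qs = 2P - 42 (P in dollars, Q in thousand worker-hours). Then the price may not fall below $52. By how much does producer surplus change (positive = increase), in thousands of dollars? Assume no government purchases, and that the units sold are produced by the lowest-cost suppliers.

153

Rearranging demand gives Qd = 130 - 2P. In a free market, 130 - 2P = 2P - 42 gives the equilibrium P* = 43, Q* = 44.
Because the floor (52) lies above the market-clearing price, it is binding.
At P = 52: Qd = 130 - 2·52 = 26 and Qs = 2·52 - 42 = 62.
Producer surplus without the control is ½ · (43 - 21) · 44 = 484.
With the floor, 26 units are sold at 52. The supply price at Q = 26 is 34, so PS = ½ · [(52 - 21) + (52 - 34)] · 26 = 637.
Change in producer surplus = 637 - 484 = 153.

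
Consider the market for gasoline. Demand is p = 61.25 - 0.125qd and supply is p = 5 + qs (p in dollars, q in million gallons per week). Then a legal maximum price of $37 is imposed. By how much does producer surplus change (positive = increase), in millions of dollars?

Rearranging demand gives qd = 490 - 8p; rearranging supply gives qs = p - 5. In a free market, 490 - 8p = p - 5 gives the equilibrium p* = 55, q* = 50.
Because the ceiling (37) lies below the market-clearing price, it is binding.
At p = 37: qd = 490 - 8·37 = 194 and qs = 37 - 5 = 32.
Producer surplus without the control is ½ · (55 - 5) · 50 = 1250.
With the ceiling, producers sell 32 units at 37, so PS = ½ · (37 - 5) · 32 = 512.
Change in producer surplus = 512 - 1250 = -738.

-738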